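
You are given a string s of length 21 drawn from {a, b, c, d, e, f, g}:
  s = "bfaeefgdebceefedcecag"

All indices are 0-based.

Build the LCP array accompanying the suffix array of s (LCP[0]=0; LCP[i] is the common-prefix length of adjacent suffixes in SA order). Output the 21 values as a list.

sorted suffixes:
  #0 SA[0]=2  'aeefgdebceefedcecag'
  #1 SA[1]=19  'ag'
  #2 SA[2]=9  'bceefedcecag'
  #3 SA[3]=0  'bfaeefgdebceefedcecag'
  #4 SA[4]=18  'cag'
  #5 SA[5]=16  'cecag'
  #6 SA[6]=10  'ceefedcecag'
  #7 SA[7]=15  'dcecag'
  #8 SA[8]=7  'debceefedcecag'
  #9 SA[9]=8  'ebceefedcecag'
  #10 SA[10]=17  'ecag'
  #11 SA[11]=14  'edcecag'
  #12 SA[12]=11  'eefedcecag'
  #13 SA[13]=3  'eefgdebceefedcecag'
  #14 SA[14]=12  'efedcecag'
  #15 SA[15]=4  'efgdebceefedcecag'
  #16 SA[16]=1  'faeefgdebceefedcecag'
  #17 SA[17]=13  'fedcecag'
  #18 SA[18]=5  'fgdebceefedcecag'
  #19 SA[19]=20  'g'
  #20 SA[20]=6  'gdebceefedcecag'

SA = [2, 19, 9, 0, 18, 16, 10, 15, 7, 8, 17, 14, 11, 3, 12, 4, 1, 13, 5, 20, 6]
rank  pair      lcp
   1  s[2:],s[19:]  1  'a'
   2  s[19:],s[9:]  0  ''
   3  s[9:],s[0:]  1  'b'
   4  s[0:],s[18:]  0  ''
   5  s[18:],s[16:]  1  'c'
   6  s[16:],s[10:]  2  'ce'
   7  s[10:],s[15:]  0  ''
   8  s[15:],s[7:]  1  'd'
   9  s[7:],s[8:]  0  ''
  10  s[8:],s[17:]  1  'e'
  11  s[17:],s[14:]  1  'e'
  12  s[14:],s[11:]  1  'e'
  13  s[11:],s[3:]  3  'eef'
  14  s[3:],s[12:]  1  'e'
  15  s[12:],s[4:]  2  'ef'
  16  s[4:],s[1:]  0  ''
  17  s[1:],s[13:]  1  'f'
  18  s[13:],s[5:]  1  'f'
  19  s[5:],s[20:]  0  ''
  20  s[20:],s[6:]  1  'g'

[0, 1, 0, 1, 0, 1, 2, 0, 1, 0, 1, 1, 1, 3, 1, 2, 0, 1, 1, 0, 1]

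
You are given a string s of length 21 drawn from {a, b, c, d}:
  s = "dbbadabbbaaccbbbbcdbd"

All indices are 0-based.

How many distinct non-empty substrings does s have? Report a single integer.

204

sorted suffixes:
  #0 SA[0]=9  'aaccbbbbcdbd'
  #1 SA[1]=5  'abbbaaccbbbbcdbd'
  #2 SA[2]=10  'accbbbbcdbd'
  #3 SA[3]=3  'adabbbaaccbbbbcdbd'
  #4 SA[4]=8  'baaccbbbbcdbd'
  #5 SA[5]=2  'badabbbaaccbbbbcdbd'
  #6 SA[6]=7  'bbaaccbbbbcdbd'
  #7 SA[7]=1  'bbadabbbaaccbbbbcdbd'
  #8 SA[8]=6  'bbbaaccbbbbcdbd'
  #9 SA[9]=13  'bbbbcdbd'
  #10 SA[10]=14  'bbbcdbd'
  #11 SA[11]=15  'bbcdbd'
  #12 SA[12]=16  'bcdbd'
  #13 SA[13]=19  'bd'
  #14 SA[14]=12  'cbbbbcdbd'
  #15 SA[15]=11  'ccbbbbcdbd'
  #16 SA[16]=17  'cdbd'
  #17 SA[17]=20  'd'
  #18 SA[18]=4  'dabbbaaccbbbbcdbd'
  #19 SA[19]=0  'dbbadabbbaaccbbbbcdbd'
  #20 SA[20]=18  'dbd'

SA = [9, 5, 10, 3, 8, 2, 7, 1, 6, 13, 14, 15, 16, 19, 12, 11, 17, 20, 4, 0, 18]
[i] adj suffixes → lcp
  [1] 9/5 → 1 ('a')
  [2] 5/10 → 1 ('a')
  [3] 10/3 → 1 ('a')
  [4] 3/8 → 0 ('')
  [5] 8/2 → 2 ('ba')
  [6] 2/7 → 1 ('b')
  [7] 7/1 → 3 ('bba')
  [8] 1/6 → 2 ('bb')
  [9] 6/13 → 3 ('bbb')
  [10] 13/14 → 3 ('bbb')
  [11] 14/15 → 2 ('bb')
  [12] 15/16 → 1 ('b')
  [13] 16/19 → 1 ('b')
  [14] 19/12 → 0 ('')
  [15] 12/11 → 1 ('c')
  [16] 11/17 → 1 ('c')
  [17] 17/20 → 0 ('')
  [18] 20/4 → 1 ('d')
  [19] 4/0 → 1 ('d')
  [20] 0/18 → 2 ('db')

n(n+1)/2 = 21·22/2 = 231
Σ LCP = 0 + 1 + 1 + 1 + 0 + 2 + 1 + 3 + 2 + 3 + 3 + 2 + 1 + 1 + 0 + 1 + 1 + 0 + 1 + 1 + 2 = 27
distinct = 231 − 27 = 204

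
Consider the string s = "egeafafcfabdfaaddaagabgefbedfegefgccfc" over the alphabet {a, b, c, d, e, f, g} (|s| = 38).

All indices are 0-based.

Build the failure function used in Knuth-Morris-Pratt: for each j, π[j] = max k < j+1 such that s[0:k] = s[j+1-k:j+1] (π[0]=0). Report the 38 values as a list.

[0, 0, 1, 0, 0, 0, 0, 0, 0, 0, 0, 0, 0, 0, 0, 0, 0, 0, 0, 0, 0, 0, 0, 1, 0, 0, 1, 0, 0, 1, 2, 3, 0, 0, 0, 0, 0, 0]

π[0] = 0
j=1 s[j]='g': π[1]=0 (border '')
j=2 s[j]='e': π[2]=1 (border 'e')
j=3 s[j]='a': k: 1→0; π[3]=0 (border '')
j=4 s[j]='f': π[4]=0 (border '')
j=5 s[j]='a': π[5]=0 (border '')
j=6 s[j]='f': π[6]=0 (border '')
j=7 s[j]='c': π[7]=0 (border '')
j=8 s[j]='f': π[8]=0 (border '')
j=9 s[j]='a': π[9]=0 (border '')
j=10 s[j]='b': π[10]=0 (border '')
j=11 s[j]='d': π[11]=0 (border '')
j=12 s[j]='f': π[12]=0 (border '')
j=13 s[j]='a': π[13]=0 (border '')
j=14 s[j]='a': π[14]=0 (border '')
j=15 s[j]='d': π[15]=0 (border '')
j=16 s[j]='d': π[16]=0 (border '')
j=17 s[j]='a': π[17]=0 (border '')
j=18 s[j]='a': π[18]=0 (border '')
j=19 s[j]='g': π[19]=0 (border '')
j=20 s[j]='a': π[20]=0 (border '')
j=21 s[j]='b': π[21]=0 (border '')
j=22 s[j]='g': π[22]=0 (border '')
j=23 s[j]='e': π[23]=1 (border 'e')
j=24 s[j]='f': k: 1→0; π[24]=0 (border '')
j=25 s[j]='b': π[25]=0 (border '')
j=26 s[j]='e': π[26]=1 (border 'e')
j=27 s[j]='d': k: 1→0; π[27]=0 (border '')
j=28 s[j]='f': π[28]=0 (border '')
j=29 s[j]='e': π[29]=1 (border 'e')
j=30 s[j]='g': π[30]=2 (border 'eg')
j=31 s[j]='e': π[31]=3 (border 'ege')
j=32 s[j]='f': k: 3→1→0; π[32]=0 (border '')
j=33 s[j]='g': π[33]=0 (border '')
j=34 s[j]='c': π[34]=0 (border '')
j=35 s[j]='c': π[35]=0 (border '')
j=36 s[j]='f': π[36]=0 (border '')
j=37 s[j]='c': π[37]=0 (border '')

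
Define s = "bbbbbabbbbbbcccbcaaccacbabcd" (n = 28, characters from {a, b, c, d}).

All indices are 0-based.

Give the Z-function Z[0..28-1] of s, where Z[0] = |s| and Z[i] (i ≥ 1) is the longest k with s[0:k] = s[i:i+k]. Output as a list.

Z[0]=28
i=1: i≥r, start 0; Z[1]=4 grow→box=[1,5)
i=2: min(r-i=3, Z[1]=4)=3; Z[2]=3
i=3: min(r-i=2, Z[2]=3)=2; Z[3]=2
i=4: min(r-i=1, Z[3]=2)=1; Z[4]=1
i=5: i≥r, start 0; Z[5]=0
i=6: i≥r, start 0; Z[6]=5 grow→box=[6,11)
i=7: min(r-i=4, Z[1]=4)=4; Z[7]=5 grow→box=[7,12)
i=8: min(r-i=4, Z[1]=4)=4; Z[8]=4
i=9: min(r-i=3, Z[2]=3)=3; Z[9]=3
i=10: min(r-i=2, Z[3]=2)=2; Z[10]=2
i=11: min(r-i=1, Z[4]=1)=1; Z[11]=1
i=12: i≥r, start 0; Z[12]=0
i=13: i≥r, start 0; Z[13]=0
i=14: i≥r, start 0; Z[14]=0
i=15: i≥r, start 0; Z[15]=1 grow→box=[15,16)
i=16: i≥r, start 0; Z[16]=0
i=17: i≥r, start 0; Z[17]=0
i=18: i≥r, start 0; Z[18]=0
i=19: i≥r, start 0; Z[19]=0
i=20: i≥r, start 0; Z[20]=0
i=21: i≥r, start 0; Z[21]=0
i=22: i≥r, start 0; Z[22]=0
i=23: i≥r, start 0; Z[23]=1 grow→box=[23,24)
i=24: i≥r, start 0; Z[24]=0
i=25: i≥r, start 0; Z[25]=1 grow→box=[25,26)
i=26: i≥r, start 0; Z[26]=0
i=27: i≥r, start 0; Z[27]=0

[28, 4, 3, 2, 1, 0, 5, 5, 4, 3, 2, 1, 0, 0, 0, 1, 0, 0, 0, 0, 0, 0, 0, 1, 0, 1, 0, 0]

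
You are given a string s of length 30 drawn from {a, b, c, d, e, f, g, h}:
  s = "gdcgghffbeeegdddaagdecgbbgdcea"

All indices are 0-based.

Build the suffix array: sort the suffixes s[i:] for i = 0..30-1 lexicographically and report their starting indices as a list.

rank | idx | suffix
   0 |  29 | a
   1 |  16 | aagdecgbbgdcea
   2 |  17 | agdecgbbgdcea
   3 |  23 | bbgdcea
   4 |   8 | beeegdddaagdecgbbgdcea
   5 |  24 | bgdcea
   6 |  27 | cea
   7 |  21 | cgbbgdcea
   8 |   2 | cgghffbeeegdddaagdecgbbgdcea
   9 |  15 | daagdecgbbgdcea
  10 |  26 | dcea
  11 |   1 | dcgghffbeeegdddaagdecgbbgdcea
  12 |  14 | ddaagdecgbbgdcea
  13 |  13 | dddaagdecgbbgdcea
  14 |  19 | decgbbgdcea
  15 |  28 | ea
  16 |  20 | ecgbbgdcea
  17 |   9 | eeegdddaagdecgbbgdcea
  18 |  10 | eegdddaagdecgbbgdcea
  19 |  11 | egdddaagdecgbbgdcea
  20 |   7 | fbeeegdddaagdecgbbgdcea
  21 |   6 | ffbeeegdddaagdecgbbgdcea
  22 |  22 | gbbgdcea
  23 |  25 | gdcea
  24 |   0 | gdcgghffbeeegdddaagdecgbbgdcea
  25 |  12 | gdddaagdecgbbgdcea
  26 |  18 | gdecgbbgdcea
  27 |   3 | gghffbeeegdddaagdecgbbgdcea
  28 |   4 | ghffbeeegdddaagdecgbbgdcea
  29 |   5 | hffbeeegdddaagdecgbbgdcea

[29, 16, 17, 23, 8, 24, 27, 21, 2, 15, 26, 1, 14, 13, 19, 28, 20, 9, 10, 11, 7, 6, 22, 25, 0, 12, 18, 3, 4, 5]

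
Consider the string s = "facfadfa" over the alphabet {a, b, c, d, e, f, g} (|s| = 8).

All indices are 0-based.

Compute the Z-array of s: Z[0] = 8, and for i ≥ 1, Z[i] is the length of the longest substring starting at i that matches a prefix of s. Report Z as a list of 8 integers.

[8, 0, 0, 2, 0, 0, 2, 0]

Z[0]=8
i=1: fresh scan; Z[1]=0
i=2: fresh scan; Z[2]=0
i=3: fresh scan; Z[3]=2 scan→box=[3,5)
i=4: min(r-i=1, Z[1]=0)=0; Z[4]=0
i=5: fresh scan; Z[5]=0
i=6: fresh scan; Z[6]=2 scan→box=[6,8)
i=7: min(r-i=1, Z[1]=0)=0; Z[7]=0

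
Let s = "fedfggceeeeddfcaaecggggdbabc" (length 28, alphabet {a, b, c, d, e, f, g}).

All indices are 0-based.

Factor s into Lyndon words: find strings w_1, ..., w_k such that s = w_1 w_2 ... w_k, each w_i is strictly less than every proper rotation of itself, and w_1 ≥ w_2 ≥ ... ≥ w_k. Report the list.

emit factor 1: 'f' (i=0, period=1)
emit factor 2: 'e' (i=1, period=1)
emit factor 3: 'dfgg' (i=2, period=4)
emit factor 4: 'ceeeeddf' (i=6, period=8)
emit factor 5: 'c' (i=14, period=1)
emit factor 6: 'aaecggggdbabc' (i=15, period=13)

["f", "e", "dfgg", "ceeeeddf", "c", "aaecggggdbabc"]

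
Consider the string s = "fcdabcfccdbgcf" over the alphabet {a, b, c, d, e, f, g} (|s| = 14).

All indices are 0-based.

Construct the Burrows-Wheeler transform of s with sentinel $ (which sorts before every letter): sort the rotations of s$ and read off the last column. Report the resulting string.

rank  rotation         last
    0  $fcdabcfccdbgcf  f
    1  abcfccdbgcf$fcd  d
    2  bcfccdbgcf$fcda  a
    3  bgcf$fcdabcfccd  d
    4  ccdbgcf$fcdabcf  f
    5  cdabcfccdbgcf$f  f
    6  cdbgcf$fcdabcfc  c
    7  cf$fcdabcfccdbg  g
    8  cfccdbgcf$fcdab  b
    9  dabcfccdbgcf$fc  c
   10  dbgcf$fcdabcfcc  c
   11  f$fcdabcfccdbgc  c
   12  fccdbgcf$fcdabc  c
   13  fcdabcfccdbgcf$  $
   14  gcf$fcdabcfccdb  b

fdadffcgbcccc$b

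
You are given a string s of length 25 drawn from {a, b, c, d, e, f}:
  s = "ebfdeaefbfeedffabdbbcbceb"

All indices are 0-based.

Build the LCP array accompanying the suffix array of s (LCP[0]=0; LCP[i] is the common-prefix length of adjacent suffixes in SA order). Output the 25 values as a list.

[0, 1, 0, 1, 1, 2, 1, 1, 2, 0, 1, 0, 1, 1, 0, 1, 2, 1, 1, 1, 0, 1, 1, 1, 1]

sorted suffixes:
  #0 SA[0]=15  'abdbbcbceb'
  #1 SA[1]=5  'aefbfeedffabdbbcbceb'
  #2 SA[2]=24  'b'
  #3 SA[3]=18  'bbcbceb'
  #4 SA[4]=19  'bcbceb'
  #5 SA[5]=21  'bceb'
  #6 SA[6]=16  'bdbbcbceb'
  #7 SA[7]=1  'bfdeaefbfeedffabdbbcbceb'
  #8 SA[8]=8  'bfeedffabdbbcbceb'
  #9 SA[9]=20  'cbceb'
  #10 SA[10]=22  'ceb'
  #11 SA[11]=17  'dbbcbceb'
  #12 SA[12]=3  'deaefbfeedffabdbbcbceb'
  #13 SA[13]=12  'dffabdbbcbceb'
  #14 SA[14]=4  'eaefbfeedffabdbbcbceb'
  #15 SA[15]=23  'eb'
  #16 SA[16]=0  'ebfdeaefbfeedffabdbbcbceb'
  #17 SA[17]=11  'edffabdbbcbceb'
  #18 SA[18]=10  'eedffabdbbcbceb'
  #19 SA[19]=6  'efbfeedffabdbbcbceb'
  #20 SA[20]=14  'fabdbbcbceb'
  #21 SA[21]=7  'fbfeedffabdbbcbceb'
  #22 SA[22]=2  'fdeaefbfeedffabdbbcbceb'
  #23 SA[23]=9  'feedffabdbbcbceb'
  #24 SA[24]=13  'ffabdbbcbceb'

SA = [15, 5, 24, 18, 19, 21, 16, 1, 8, 20, 22, 17, 3, 12, 4, 23, 0, 11, 10, 6, 14, 7, 2, 9, 13]
i: (SA[i-1],SA[i]) lcp shared
  1: (15,5) 1 'a'
  2: (5,24) 0 ''
  3: (24,18) 1 'b'
  4: (18,19) 1 'b'
  5: (19,21) 2 'bc'
  6: (21,16) 1 'b'
  7: (16,1) 1 'b'
  8: (1,8) 2 'bf'
  9: (8,20) 0 ''
  10: (20,22) 1 'c'
  11: (22,17) 0 ''
  12: (17,3) 1 'd'
  13: (3,12) 1 'd'
  14: (12,4) 0 ''
  15: (4,23) 1 'e'
  16: (23,0) 2 'eb'
  17: (0,11) 1 'e'
  18: (11,10) 1 'e'
  19: (10,6) 1 'e'
  20: (6,14) 0 ''
  21: (14,7) 1 'f'
  22: (7,2) 1 'f'
  23: (2,9) 1 'f'
  24: (9,13) 1 'f'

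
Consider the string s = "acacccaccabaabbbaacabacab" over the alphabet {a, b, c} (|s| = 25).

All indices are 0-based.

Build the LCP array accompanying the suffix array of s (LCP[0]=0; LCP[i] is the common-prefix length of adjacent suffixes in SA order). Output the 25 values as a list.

rank→(start, suffix):
  0 → (11, 'aabbbaacabacab')
  1 → (16, 'aacabacab')
  2 → (23, 'ab')
  3 → (9, 'abaabbbaacabacab')
  4 → (19, 'abacab')
  5 → (12, 'abbbaacabacab')
  6 → (21, 'acab')
  7 → (17, 'acabacab')
  8 → (0, 'acacccaccabaabbbaacabacab')
  9 → (6, 'accabaabbbaacabacab')
  10 → (2, 'acccaccabaabbbaacabacab')
  11 → (24, 'b')
  12 → (10, 'baabbbaacabacab')
  13 → (15, 'baacabacab')
  14 → (20, 'bacab')
  15 → (14, 'bbaacabacab')
  16 → (13, 'bbbaacabacab')
  17 → (22, 'cab')
  18 → (8, 'cabaabbbaacabacab')
  19 → (18, 'cabacab')
  20 → (5, 'caccabaabbbaacabacab')
  21 → (1, 'cacccaccabaabbbaacabacab')
  22 → (7, 'ccabaabbbaacabacab')
  23 → (4, 'ccaccabaabbbaacabacab')
  24 → (3, 'cccaccabaabbbaacabacab')

SA = [11, 16, 23, 9, 19, 12, 21, 17, 0, 6, 2, 24, 10, 15, 20, 14, 13, 22, 8, 18, 5, 1, 7, 4, 3]
rank  pair      lcp
   1  s[11:],s[16:]  2  'aa'
   2  s[16:],s[23:]  1  'a'
   3  s[23:],s[9:]  2  'ab'
   4  s[9:],s[19:]  3  'aba'
   5  s[19:],s[12:]  2  'ab'
   6  s[12:],s[21:]  1  'a'
   7  s[21:],s[17:]  4  'acab'
   8  s[17:],s[0:]  3  'aca'
   9  s[0:],s[6:]  2  'ac'
  10  s[6:],s[2:]  3  'acc'
  11  s[2:],s[24:]  0  ''
  12  s[24:],s[10:]  1  'b'
  13  s[10:],s[15:]  3  'baa'
  14  s[15:],s[20:]  2  'ba'
  15  s[20:],s[14:]  1  'b'
  16  s[14:],s[13:]  2  'bb'
  17  s[13:],s[22:]  0  ''
  18  s[22:],s[8:]  3  'cab'
  19  s[8:],s[18:]  4  'caba'
  20  s[18:],s[5:]  2  'ca'
  21  s[5:],s[1:]  4  'cacc'
  22  s[1:],s[7:]  1  'c'
  23  s[7:],s[4:]  3  'cca'
  24  s[4:],s[3:]  2  'cc'

[0, 2, 1, 2, 3, 2, 1, 4, 3, 2, 3, 0, 1, 3, 2, 1, 2, 0, 3, 4, 2, 4, 1, 3, 2]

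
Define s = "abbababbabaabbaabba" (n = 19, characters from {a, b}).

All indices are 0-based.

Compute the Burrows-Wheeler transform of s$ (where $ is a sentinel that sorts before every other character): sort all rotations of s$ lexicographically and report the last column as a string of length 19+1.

rank  rotation              last
    0  $abbababbabaabbaabba  a
    1  a$abbababbabaabbaabb  b
    2  aabba$abbababbabaabb  b
    3  aabbaabba$abbababbab  b
    4  abaabbaabba$abbababb  b
    5  ababbabaabbaabba$abb  b
    6  abba$abbababbabaabba  a
    7  abbaabba$abbababbaba  a
    8  abbabaabbaabba$abbab  b
    9  abbababbabaabbaabba$  $
   10  ba$abbababbabaabbaab  b
   11  baabba$abbababbabaab  b
   12  baabbaabba$abbababba  a
   13  babaabbaabba$abbabab  b
   14  bababbabaabbaabba$ab  b
   15  babbabaabbaabba$abba  a
   16  bba$abbababbabaabbaa  a
   17  bbaabba$abbababbabaa  a
   18  bbabaabbaabba$abbaba  a
   19  bbababbabaabbaabba$a  a

abbbbbaab$bbabbaaaaa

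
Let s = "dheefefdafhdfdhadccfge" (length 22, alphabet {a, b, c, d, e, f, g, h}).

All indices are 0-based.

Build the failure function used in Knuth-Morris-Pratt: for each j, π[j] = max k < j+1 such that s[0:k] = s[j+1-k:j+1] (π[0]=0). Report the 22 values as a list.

[0, 0, 0, 0, 0, 0, 0, 1, 0, 0, 0, 1, 0, 1, 2, 0, 1, 0, 0, 0, 0, 0]

π[0] = 0
j=1 s[j]='h': π[1]=0 (border '')
j=2 s[j]='e': π[2]=0 (border '')
j=3 s[j]='e': π[3]=0 (border '')
j=4 s[j]='f': π[4]=0 (border '')
j=5 s[j]='e': π[5]=0 (border '')
j=6 s[j]='f': π[6]=0 (border '')
j=7 s[j]='d': π[7]=1 (border 'd')
j=8 s[j]='a': k: 1→0; π[8]=0 (border '')
j=9 s[j]='f': π[9]=0 (border '')
j=10 s[j]='h': π[10]=0 (border '')
j=11 s[j]='d': π[11]=1 (border 'd')
j=12 s[j]='f': k: 1→0; π[12]=0 (border '')
j=13 s[j]='d': π[13]=1 (border 'd')
j=14 s[j]='h': π[14]=2 (border 'dh')
j=15 s[j]='a': k: 2→0; π[15]=0 (border '')
j=16 s[j]='d': π[16]=1 (border 'd')
j=17 s[j]='c': k: 1→0; π[17]=0 (border '')
j=18 s[j]='c': π[18]=0 (border '')
j=19 s[j]='f': π[19]=0 (border '')
j=20 s[j]='g': π[20]=0 (border '')
j=21 s[j]='e': π[21]=0 (border '')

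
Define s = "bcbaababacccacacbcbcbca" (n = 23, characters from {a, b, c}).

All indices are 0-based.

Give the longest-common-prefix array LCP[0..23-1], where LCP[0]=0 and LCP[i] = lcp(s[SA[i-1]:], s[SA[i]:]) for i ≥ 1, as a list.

rank→(start, suffix):
  0 → (22, 'a')
  1 → (3, 'aababacccacacbcbcbca')
  2 → (4, 'ababacccacacbcbcbca')
  3 → (6, 'abacccacacbcbcbca')
  4 → (12, 'acacbcbcbca')
  5 → (14, 'acbcbcbca')
  6 → (8, 'acccacacbcbcbca')
  7 → (2, 'baababacccacacbcbcbca')
  8 → (5, 'babacccacacbcbcbca')
  9 → (7, 'bacccacacbcbcbca')
  10 → (20, 'bca')
  11 → (0, 'bcbaababacccacacbcbcbca')
  12 → (18, 'bcbca')
  13 → (16, 'bcbcbca')
  14 → (21, 'ca')
  15 → (11, 'cacacbcbcbca')
  16 → (13, 'cacbcbcbca')
  17 → (1, 'cbaababacccacacbcbcbca')
  18 → (19, 'cbca')
  19 → (17, 'cbcbca')
  20 → (15, 'cbcbcbca')
  21 → (10, 'ccacacbcbcbca')
  22 → (9, 'cccacacbcbcbca')

SA = [22, 3, 4, 6, 12, 14, 8, 2, 5, 7, 20, 0, 18, 16, 21, 11, 13, 1, 19, 17, 15, 10, 9]
[i] adj suffixes → lcp
  [1] 22/3 → 1 ('a')
  [2] 3/4 → 1 ('a')
  [3] 4/6 → 3 ('aba')
  [4] 6/12 → 1 ('a')
  [5] 12/14 → 2 ('ac')
  [6] 14/8 → 2 ('ac')
  [7] 8/2 → 0 ('')
  [8] 2/5 → 2 ('ba')
  [9] 5/7 → 2 ('ba')
  [10] 7/20 → 1 ('b')
  [11] 20/0 → 2 ('bc')
  [12] 0/18 → 3 ('bcb')
  [13] 18/16 → 4 ('bcbc')
  [14] 16/21 → 0 ('')
  [15] 21/11 → 2 ('ca')
  [16] 11/13 → 3 ('cac')
  [17] 13/1 → 1 ('c')
  [18] 1/19 → 2 ('cb')
  [19] 19/17 → 3 ('cbc')
  [20] 17/15 → 5 ('cbcbc')
  [21] 15/10 → 1 ('c')
  [22] 10/9 → 2 ('cc')

[0, 1, 1, 3, 1, 2, 2, 0, 2, 2, 1, 2, 3, 4, 0, 2, 3, 1, 2, 3, 5, 1, 2]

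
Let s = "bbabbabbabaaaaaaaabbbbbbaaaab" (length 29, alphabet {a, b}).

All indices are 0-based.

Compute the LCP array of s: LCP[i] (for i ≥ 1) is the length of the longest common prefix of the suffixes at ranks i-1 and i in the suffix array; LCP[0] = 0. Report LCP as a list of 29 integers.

[0, 7, 6, 5, 4, 5, 3, 4, 2, 3, 1, 2, 2, 5, 3, 0, 1, 5, 2, 3, 6, 1, 3, 4, 7, 2, 3, 4, 5]

rank→(start, suffix):
  0 → (10, 'aaaaaaaabbbbbbaaaab')
  1 → (11, 'aaaaaaabbbbbbaaaab')
  2 → (12, 'aaaaaabbbbbbaaaab')
  3 → (13, 'aaaaabbbbbbaaaab')
  4 → (24, 'aaaab')
  5 → (14, 'aaaabbbbbbaaaab')
  6 → (25, 'aaab')
  7 → (15, 'aaabbbbbbaaaab')
  8 → (26, 'aab')
  9 → (16, 'aabbbbbbaaaab')
  10 → (27, 'ab')
  11 → (8, 'abaaaaaaaabbbbbbaaaab')
  12 → (5, 'abbabaaaaaaaabbbbbbaaaab')
  13 → (2, 'abbabbabaaaaaaaabbbbbbaaaab')
  14 → (17, 'abbbbbbaaaab')
  15 → (28, 'b')
  16 → (9, 'baaaaaaaabbbbbbaaaab')
  17 → (23, 'baaaab')
  18 → (7, 'babaaaaaaaabbbbbbaaaab')
  19 → (4, 'babbabaaaaaaaabbbbbbaaaab')
  20 → (1, 'babbabbabaaaaaaaabbbbbbaaaab')
  21 → (22, 'bbaaaab')
  22 → (6, 'bbabaaaaaaaabbbbbbaaaab')
  23 → (3, 'bbabbabaaaaaaaabbbbbbaaaab')
  24 → (0, 'bbabbabbabaaaaaaaabbbbbbaaaab')
  25 → (21, 'bbbaaaab')
  26 → (20, 'bbbbaaaab')
  27 → (19, 'bbbbbaaaab')
  28 → (18, 'bbbbbbaaaab')

SA = [10, 11, 12, 13, 24, 14, 25, 15, 26, 16, 27, 8, 5, 2, 17, 28, 9, 23, 7, 4, 1, 22, 6, 3, 0, 21, 20, 19, 18]
i: (SA[i-1],SA[i]) lcp shared
  1: (10,11) 7 'aaaaaaa'
  2: (11,12) 6 'aaaaaa'
  3: (12,13) 5 'aaaaa'
  4: (13,24) 4 'aaaa'
  5: (24,14) 5 'aaaab'
  6: (14,25) 3 'aaa'
  7: (25,15) 4 'aaab'
  8: (15,26) 2 'aa'
  9: (26,16) 3 'aab'
  10: (16,27) 1 'a'
  11: (27,8) 2 'ab'
  12: (8,5) 2 'ab'
  13: (5,2) 5 'abbab'
  14: (2,17) 3 'abb'
  15: (17,28) 0 ''
  16: (28,9) 1 'b'
  17: (9,23) 5 'baaaa'
  18: (23,7) 2 'ba'
  19: (7,4) 3 'bab'
  20: (4,1) 6 'babbab'
  21: (1,22) 1 'b'
  22: (22,6) 3 'bba'
  23: (6,3) 4 'bbab'
  24: (3,0) 7 'bbabbab'
  25: (0,21) 2 'bb'
  26: (21,20) 3 'bbb'
  27: (20,19) 4 'bbbb'
  28: (19,18) 5 'bbbbb'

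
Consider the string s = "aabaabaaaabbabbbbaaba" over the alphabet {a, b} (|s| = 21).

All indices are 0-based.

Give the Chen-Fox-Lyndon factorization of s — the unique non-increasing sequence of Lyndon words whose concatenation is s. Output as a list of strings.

["aab", "aab", "aaaabbabbbbaab", "a"]

emit factor 1: 'aab' (i=0, period=3)
emit factor 2: 'aab' (i=3, period=3)
emit factor 3: 'aaaabbabbbbaab' (i=6, period=14)
emit factor 4: 'a' (i=20, period=1)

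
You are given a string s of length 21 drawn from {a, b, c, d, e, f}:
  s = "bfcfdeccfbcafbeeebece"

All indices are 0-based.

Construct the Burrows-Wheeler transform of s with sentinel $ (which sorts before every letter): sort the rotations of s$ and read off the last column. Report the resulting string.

ecfef$beecffcedbebcabc

rank  rotation                last
    0  $bfcfdeccfbcafbeeebece  e
    1  afbeeebece$bfcfdeccfbc  c
    2  bcafbeeebece$bfcfdeccf  f
    3  bece$bfcfdeccfbcafbeee  e
    4  beeebece$bfcfdeccfbcaf  f
    5  bfcfdeccfbcafbeeebece$  $
    6  cafbeeebece$bfcfdeccfb  b
    7  ccfbcafbeeebece$bfcfde  e
    8  ce$bfcfdeccfbcafbeeebe  e
    9  cfbcafbeeebece$bfcfdec  c
   10  cfdeccfbcafbeeebece$bf  f
   11  deccfbcafbeeebece$bfcf  f
   12  e$bfcfdeccfbcafbeeebec  c
   13  ebece$bfcfdeccfbcafbee  e
   14  eccfbcafbeeebece$bfcfd  d
   15  ece$bfcfdeccfbcafbeeeb  b
   16  eebece$bfcfdeccfbcafbe  e
   17  eeebece$bfcfdeccfbcafb  b
   18  fbcafbeeebece$bfcfdecc  c
   19  fbeeebece$bfcfdeccfbca  a
   20  fcfdeccfbcafbeeebece$b  b
   21  fdeccfbcafbeeebece$bfc  c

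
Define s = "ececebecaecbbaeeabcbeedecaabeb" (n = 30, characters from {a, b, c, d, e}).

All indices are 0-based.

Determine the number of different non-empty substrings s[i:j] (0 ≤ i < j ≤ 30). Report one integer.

425

sorted suffixes:
  #0 SA[0]=25  'aabeb'
  #1 SA[1]=16  'abcbeedecaabeb'
  #2 SA[2]=26  'abeb'
  #3 SA[3]=8  'aecbbaeeabcbeedecaabeb'
  #4 SA[4]=13  'aeeabcbeedecaabeb'
  #5 SA[5]=29  'b'
  #6 SA[6]=12  'baeeabcbeedecaabeb'
  #7 SA[7]=11  'bbaeeabcbeedecaabeb'
  #8 SA[8]=17  'bcbeedecaabeb'
  #9 SA[9]=27  'beb'
  #10 SA[10]=5  'becaecbbaeeabcbeedecaabeb'
  #11 SA[11]=19  'beedecaabeb'
  #12 SA[12]=24  'caabeb'
  #13 SA[13]=7  'caecbbaeeabcbeedecaabeb'
  #14 SA[14]=10  'cbbaeeabcbeedecaabeb'
  #15 SA[15]=18  'cbeedecaabeb'
  #16 SA[16]=3  'cebecaecbbaeeabcbeedecaabeb'
  #17 SA[17]=1  'cecebecaecbbaeeabcbeedecaabeb'
  #18 SA[18]=22  'decaabeb'
  #19 SA[19]=15  'eabcbeedecaabeb'
  #20 SA[20]=28  'eb'
  #21 SA[21]=4  'ebecaecbbaeeabcbeedecaabeb'
  #22 SA[22]=23  'ecaabeb'
  #23 SA[23]=6  'ecaecbbaeeabcbeedecaabeb'
  #24 SA[24]=9  'ecbbaeeabcbeedecaabeb'
  #25 SA[25]=2  'ecebecaecbbaeeabcbeedecaabeb'
  #26 SA[26]=0  'ececebecaecbbaeeabcbeedecaabeb'
  #27 SA[27]=21  'edecaabeb'
  #28 SA[28]=14  'eeabcbeedecaabeb'
  #29 SA[29]=20  'eedecaabeb'

SA = [25, 16, 26, 8, 13, 29, 12, 11, 17, 27, 5, 19, 24, 7, 10, 18, 3, 1, 22, 15, 28, 4, 23, 6, 9, 2, 0, 21, 14, 20]
rank  pair      lcp
   1  s[25:],s[16:]  1  'a'
   2  s[16:],s[26:]  2  'ab'
   3  s[26:],s[8:]  1  'a'
   4  s[8:],s[13:]  2  'ae'
   5  s[13:],s[29:]  0  ''
   6  s[29:],s[12:]  1  'b'
   7  s[12:],s[11:]  1  'b'
   8  s[11:],s[17:]  1  'b'
   9  s[17:],s[27:]  1  'b'
  10  s[27:],s[5:]  2  'be'
  11  s[5:],s[19:]  2  'be'
  12  s[19:],s[24:]  0  ''
  13  s[24:],s[7:]  2  'ca'
  14  s[7:],s[10:]  1  'c'
  15  s[10:],s[18:]  2  'cb'
  16  s[18:],s[3:]  1  'c'
  17  s[3:],s[1:]  2  'ce'
  18  s[1:],s[22:]  0  ''
  19  s[22:],s[15:]  0  ''
  20  s[15:],s[28:]  1  'e'
  21  s[28:],s[4:]  2  'eb'
  22  s[4:],s[23:]  1  'e'
  23  s[23:],s[6:]  3  'eca'
  24  s[6:],s[9:]  2  'ec'
  25  s[9:],s[2:]  2  'ec'
  26  s[2:],s[0:]  3  'ece'
  27  s[0:],s[21:]  1  'e'
  28  s[21:],s[14:]  1  'e'
  29  s[14:],s[20:]  2  'ee'

n(n+1)/2 = 30·31/2 = 465
Σ LCP = 0 + 1 + 2 + 1 + 2 + 0 + 1 + 1 + 1 + 1 + 2 + 2 + 0 + 2 + 1 + 2 + 1 + 2 + 0 + 0 + 1 + 2 + 1 + 3 + 2 + 2 + 3 + 1 + 1 + 2 = 40
distinct = 465 − 40 = 425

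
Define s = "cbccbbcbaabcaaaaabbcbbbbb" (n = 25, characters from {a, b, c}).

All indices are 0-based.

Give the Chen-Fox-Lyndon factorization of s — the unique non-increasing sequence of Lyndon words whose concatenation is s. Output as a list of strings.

emit factor 1: 'c' (i=0, period=1)
emit factor 2: 'bcc' (i=1, period=3)
emit factor 3: 'bbc' (i=4, period=3)
emit factor 4: 'b' (i=7, period=1)
emit factor 5: 'aabc' (i=8, period=4)
emit factor 6: 'aaaaabbcbbbbb' (i=12, period=13)

["c", "bcc", "bbc", "b", "aabc", "aaaaabbcbbbbb"]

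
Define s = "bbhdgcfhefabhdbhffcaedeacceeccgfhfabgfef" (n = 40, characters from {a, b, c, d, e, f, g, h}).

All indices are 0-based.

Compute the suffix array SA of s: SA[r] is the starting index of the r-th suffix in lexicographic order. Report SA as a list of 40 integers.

sorted suffixes:
  #0 SA[0]=34  'abgfef'
  #1 SA[1]=10  'abhdbhffcaedeacceeccgfhfabgfef'
  #2 SA[2]=23  'acceeccgfhfabgfef'
  #3 SA[3]=19  'aedeacceeccgfhfabgfef'
  #4 SA[4]=0  'bbhdgcfhefabhdbhffcaedeacceeccgfhfabgfef'
  #5 SA[5]=35  'bgfef'
  #6 SA[6]=11  'bhdbhffcaedeacceeccgfhfabgfef'
  #7 SA[7]=1  'bhdgcfhefabhdbhffcaedeacceeccgfhfabgfef'
  #8 SA[8]=14  'bhffcaedeacceeccgfhfabgfef'
  #9 SA[9]=18  'caedeacceeccgfhfabgfef'
  #10 SA[10]=24  'cceeccgfhfabgfef'
  #11 SA[11]=28  'ccgfhfabgfef'
  #12 SA[12]=25  'ceeccgfhfabgfef'
  #13 SA[13]=5  'cfhefabhdbhffcaedeacceeccgfhfabgfef'
  #14 SA[14]=29  'cgfhfabgfef'
  #15 SA[15]=13  'dbhffcaedeacceeccgfhfabgfef'
  #16 SA[16]=21  'deacceeccgfhfabgfef'
  #17 SA[17]=3  'dgcfhefabhdbhffcaedeacceeccgfhfabgfef'
  #18 SA[18]=22  'eacceeccgfhfabgfef'
  #19 SA[19]=27  'eccgfhfabgfef'
  #20 SA[20]=20  'edeacceeccgfhfabgfef'
  #21 SA[21]=26  'eeccgfhfabgfef'
  #22 SA[22]=38  'ef'
  #23 SA[23]=8  'efabhdbhffcaedeacceeccgfhfabgfef'
  #24 SA[24]=39  'f'
  #25 SA[25]=33  'fabgfef'
  #26 SA[26]=9  'fabhdbhffcaedeacceeccgfhfabgfef'
  #27 SA[27]=17  'fcaedeacceeccgfhfabgfef'
  #28 SA[28]=37  'fef'
  #29 SA[29]=16  'ffcaedeacceeccgfhfabgfef'
  #30 SA[30]=6  'fhefabhdbhffcaedeacceeccgfhfabgfef'
  #31 SA[31]=31  'fhfabgfef'
  #32 SA[32]=4  'gcfhefabhdbhffcaedeacceeccgfhfabgfef'
  #33 SA[33]=36  'gfef'
  #34 SA[34]=30  'gfhfabgfef'
  #35 SA[35]=12  'hdbhffcaedeacceeccgfhfabgfef'
  #36 SA[36]=2  'hdgcfhefabhdbhffcaedeacceeccgfhfabgfef'
  #37 SA[37]=7  'hefabhdbhffcaedeacceeccgfhfabgfef'
  #38 SA[38]=32  'hfabgfef'
  #39 SA[39]=15  'hffcaedeacceeccgfhfabgfef'

[34, 10, 23, 19, 0, 35, 11, 1, 14, 18, 24, 28, 25, 5, 29, 13, 21, 3, 22, 27, 20, 26, 38, 8, 39, 33, 9, 17, 37, 16, 6, 31, 4, 36, 30, 12, 2, 7, 32, 15]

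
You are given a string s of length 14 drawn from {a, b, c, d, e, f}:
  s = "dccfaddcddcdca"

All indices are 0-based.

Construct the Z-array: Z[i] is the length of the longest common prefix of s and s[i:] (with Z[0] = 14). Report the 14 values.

Z[0]=14
i=1: fresh scan; Z[1]=0
i=2: fresh scan; Z[2]=0
i=3: fresh scan; Z[3]=0
i=4: fresh scan; Z[4]=0
i=5: fresh scan; Z[5]=1 scan→box=[5,6)
i=6: fresh scan; Z[6]=2 scan→box=[6,8)
i=7: min(r-i=1, Z[1]=0)=0; Z[7]=0
i=8: fresh scan; Z[8]=1 scan→box=[8,9)
i=9: fresh scan; Z[9]=2 scan→box=[9,11)
i=10: min(r-i=1, Z[1]=0)=0; Z[10]=0
i=11: fresh scan; Z[11]=2 scan→box=[11,13)
i=12: min(r-i=1, Z[1]=0)=0; Z[12]=0
i=13: fresh scan; Z[13]=0

[14, 0, 0, 0, 0, 1, 2, 0, 1, 2, 0, 2, 0, 0]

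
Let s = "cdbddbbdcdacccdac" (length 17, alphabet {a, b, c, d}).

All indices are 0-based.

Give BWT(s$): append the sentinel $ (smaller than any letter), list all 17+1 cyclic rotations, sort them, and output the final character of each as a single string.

rank  rotation            last
    0  $cdbddbbdcdacccdac  c
    1  ac$cdbddbbdcdacccd  d
    2  acccdac$cdbddbbdcd  d
    3  bbdcdacccdac$cdbdd  d
    4  bdcdacccdac$cdbddb  b
    5  bddbbdcdacccdac$cd  d
    6  c$cdbddbbdcdacccda  a
    7  cccdac$cdbddbbdcda  a
    8  ccdac$cdbddbbdcdac  c
    9  cdac$cdbddbbdcdacc  c
   10  cdacccdac$cdbddbbd  d
   11  cdbddbbdcdacccdac$  $
   12  dac$cdbddbbdcdaccc  c
   13  dacccdac$cdbddbbdc  c
   14  dbbdcdacccdac$cdbd  d
   15  dbddbbdcdacccdac$c  c
   16  dcdacccdac$cdbddbb  b
   17  ddbbdcdacccdac$cdb  b

cdddbdaaccd$ccdcbb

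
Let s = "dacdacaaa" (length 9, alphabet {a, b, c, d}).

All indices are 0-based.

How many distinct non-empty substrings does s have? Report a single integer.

rank→(start, suffix):
  0 → (8, 'a')
  1 → (7, 'aa')
  2 → (6, 'aaa')
  3 → (4, 'acaaa')
  4 → (1, 'acdacaaa')
  5 → (5, 'caaa')
  6 → (2, 'cdacaaa')
  7 → (3, 'dacaaa')
  8 → (0, 'dacdacaaa')

SA = [8, 7, 6, 4, 1, 5, 2, 3, 0]
i: (SA[i-1],SA[i]) lcp shared
  1: (8,7) 1 'a'
  2: (7,6) 2 'aa'
  3: (6,4) 1 'a'
  4: (4,1) 2 'ac'
  5: (1,5) 0 ''
  6: (5,2) 1 'c'
  7: (2,3) 0 ''
  8: (3,0) 3 'dac'

n(n+1)/2 = 9·10/2 = 45
Σ LCP = 0 + 1 + 2 + 1 + 2 + 0 + 1 + 0 + 3 = 10
distinct = 45 − 10 = 35

35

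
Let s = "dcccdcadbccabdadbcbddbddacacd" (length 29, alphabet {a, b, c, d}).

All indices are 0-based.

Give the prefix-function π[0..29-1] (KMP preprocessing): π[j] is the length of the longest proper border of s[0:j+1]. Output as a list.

[0, 0, 0, 0, 1, 2, 0, 1, 0, 0, 0, 0, 0, 1, 0, 1, 0, 0, 0, 1, 1, 0, 1, 1, 0, 0, 0, 0, 1]

π[0] = 0
j=1 s[j]='c': π[1]=0 (border '')
j=2 s[j]='c': π[2]=0 (border '')
j=3 s[j]='c': π[3]=0 (border '')
j=4 s[j]='d': π[4]=1 (border 'd')
j=5 s[j]='c': π[5]=2 (border 'dc')
j=6 s[j]='a': k: 2→0; π[6]=0 (border '')
j=7 s[j]='d': π[7]=1 (border 'd')
j=8 s[j]='b': k: 1→0; π[8]=0 (border '')
j=9 s[j]='c': π[9]=0 (border '')
j=10 s[j]='c': π[10]=0 (border '')
j=11 s[j]='a': π[11]=0 (border '')
j=12 s[j]='b': π[12]=0 (border '')
j=13 s[j]='d': π[13]=1 (border 'd')
j=14 s[j]='a': k: 1→0; π[14]=0 (border '')
j=15 s[j]='d': π[15]=1 (border 'd')
j=16 s[j]='b': k: 1→0; π[16]=0 (border '')
j=17 s[j]='c': π[17]=0 (border '')
j=18 s[j]='b': π[18]=0 (border '')
j=19 s[j]='d': π[19]=1 (border 'd')
j=20 s[j]='d': k: 1→0; π[20]=1 (border 'd')
j=21 s[j]='b': k: 1→0; π[21]=0 (border '')
j=22 s[j]='d': π[22]=1 (border 'd')
j=23 s[j]='d': k: 1→0; π[23]=1 (border 'd')
j=24 s[j]='a': k: 1→0; π[24]=0 (border '')
j=25 s[j]='c': π[25]=0 (border '')
j=26 s[j]='a': π[26]=0 (border '')
j=27 s[j]='c': π[27]=0 (border '')
j=28 s[j]='d': π[28]=1 (border 'd')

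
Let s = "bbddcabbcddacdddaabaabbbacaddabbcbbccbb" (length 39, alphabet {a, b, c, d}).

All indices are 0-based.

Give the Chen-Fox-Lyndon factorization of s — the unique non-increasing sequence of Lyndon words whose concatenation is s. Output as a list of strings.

["bbddc", "abbcddacddd", "aabaabbbacaddabbcbbccbb"]

emit factor 1: 'bbddc' (i=0, period=5)
emit factor 2: 'abbcddacddd' (i=5, period=11)
emit factor 3: 'aabaabbbacaddabbcbbccbb' (i=16, period=23)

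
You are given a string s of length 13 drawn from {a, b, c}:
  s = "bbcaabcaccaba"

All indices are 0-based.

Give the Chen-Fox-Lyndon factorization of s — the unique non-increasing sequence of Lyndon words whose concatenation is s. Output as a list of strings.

emit factor 1: 'bbc' (i=0, period=3)
emit factor 2: 'aabcaccab' (i=3, period=9)
emit factor 3: 'a' (i=12, period=1)

["bbc", "aabcaccab", "a"]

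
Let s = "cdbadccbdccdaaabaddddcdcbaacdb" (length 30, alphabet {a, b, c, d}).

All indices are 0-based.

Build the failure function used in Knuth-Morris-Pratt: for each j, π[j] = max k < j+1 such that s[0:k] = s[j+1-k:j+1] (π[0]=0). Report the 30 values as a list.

π[0] = 0
j=1 s[j]='d': π[1]=0 (border '')
j=2 s[j]='b': π[2]=0 (border '')
j=3 s[j]='a': π[3]=0 (border '')
j=4 s[j]='d': π[4]=0 (border '')
j=5 s[j]='c': π[5]=1 (border 'c')
j=6 s[j]='c': k: 1→0; π[6]=1 (border 'c')
j=7 s[j]='b': k: 1→0; π[7]=0 (border '')
j=8 s[j]='d': π[8]=0 (border '')
j=9 s[j]='c': π[9]=1 (border 'c')
j=10 s[j]='c': k: 1→0; π[10]=1 (border 'c')
j=11 s[j]='d': π[11]=2 (border 'cd')
j=12 s[j]='a': k: 2→0; π[12]=0 (border '')
j=13 s[j]='a': π[13]=0 (border '')
j=14 s[j]='a': π[14]=0 (border '')
j=15 s[j]='b': π[15]=0 (border '')
j=16 s[j]='a': π[16]=0 (border '')
j=17 s[j]='d': π[17]=0 (border '')
j=18 s[j]='d': π[18]=0 (border '')
j=19 s[j]='d': π[19]=0 (border '')
j=20 s[j]='d': π[20]=0 (border '')
j=21 s[j]='c': π[21]=1 (border 'c')
j=22 s[j]='d': π[22]=2 (border 'cd')
j=23 s[j]='c': k: 2→0; π[23]=1 (border 'c')
j=24 s[j]='b': k: 1→0; π[24]=0 (border '')
j=25 s[j]='a': π[25]=0 (border '')
j=26 s[j]='a': π[26]=0 (border '')
j=27 s[j]='c': π[27]=1 (border 'c')
j=28 s[j]='d': π[28]=2 (border 'cd')
j=29 s[j]='b': π[29]=3 (border 'cdb')

[0, 0, 0, 0, 0, 1, 1, 0, 0, 1, 1, 2, 0, 0, 0, 0, 0, 0, 0, 0, 0, 1, 2, 1, 0, 0, 0, 1, 2, 3]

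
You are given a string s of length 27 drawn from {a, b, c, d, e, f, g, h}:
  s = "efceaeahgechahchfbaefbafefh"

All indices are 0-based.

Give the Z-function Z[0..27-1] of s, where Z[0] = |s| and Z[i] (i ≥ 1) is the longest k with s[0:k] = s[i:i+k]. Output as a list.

Z[0]=27
i=1: outside box; Z[1]=0
i=2: outside box; Z[2]=0
i=3: outside box; Z[3]=1 extend→box=[3,4)
i=4: outside box; Z[4]=0
i=5: outside box; Z[5]=1 extend→box=[5,6)
i=6: outside box; Z[6]=0
i=7: outside box; Z[7]=0
i=8: outside box; Z[8]=0
i=9: outside box; Z[9]=1 extend→box=[9,10)
i=10: outside box; Z[10]=0
i=11: outside box; Z[11]=0
i=12: outside box; Z[12]=0
i=13: outside box; Z[13]=0
i=14: outside box; Z[14]=0
i=15: outside box; Z[15]=0
i=16: outside box; Z[16]=0
i=17: outside box; Z[17]=0
i=18: outside box; Z[18]=0
i=19: outside box; Z[19]=2 extend→box=[19,21)
i=20: min(r-i=1, Z[1]=0)=0; Z[20]=0
i=21: outside box; Z[21]=0
i=22: outside box; Z[22]=0
i=23: outside box; Z[23]=0
i=24: outside box; Z[24]=2 extend→box=[24,26)
i=25: min(r-i=1, Z[1]=0)=0; Z[25]=0
i=26: outside box; Z[26]=0

[27, 0, 0, 1, 0, 1, 0, 0, 0, 1, 0, 0, 0, 0, 0, 0, 0, 0, 0, 2, 0, 0, 0, 0, 2, 0, 0]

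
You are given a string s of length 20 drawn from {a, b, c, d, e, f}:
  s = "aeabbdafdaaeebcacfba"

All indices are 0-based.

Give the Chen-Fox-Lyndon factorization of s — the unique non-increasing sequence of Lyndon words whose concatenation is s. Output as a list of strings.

emit factor 1: 'ae' (i=0, period=2)
emit factor 2: 'abbdafd' (i=2, period=7)
emit factor 3: 'aaeebcacfb' (i=9, period=10)
emit factor 4: 'a' (i=19, period=1)

["ae", "abbdafd", "aaeebcacfb", "a"]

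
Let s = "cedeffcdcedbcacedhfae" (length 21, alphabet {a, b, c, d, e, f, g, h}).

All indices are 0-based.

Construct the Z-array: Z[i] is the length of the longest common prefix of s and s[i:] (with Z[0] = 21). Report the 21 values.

Z[0]=21
i=1: i≥r, start 0; Z[1]=0
i=2: i≥r, start 0; Z[2]=0
i=3: i≥r, start 0; Z[3]=0
i=4: i≥r, start 0; Z[4]=0
i=5: i≥r, start 0; Z[5]=0
i=6: i≥r, start 0; Z[6]=1 grow→box=[6,7)
i=7: i≥r, start 0; Z[7]=0
i=8: i≥r, start 0; Z[8]=3 grow→box=[8,11)
i=9: min(r-i=2, Z[1]=0)=0; Z[9]=0
i=10: min(r-i=1, Z[2]=0)=0; Z[10]=0
i=11: i≥r, start 0; Z[11]=0
i=12: i≥r, start 0; Z[12]=1 grow→box=[12,13)
i=13: i≥r, start 0; Z[13]=0
i=14: i≥r, start 0; Z[14]=3 grow→box=[14,17)
i=15: min(r-i=2, Z[1]=0)=0; Z[15]=0
i=16: min(r-i=1, Z[2]=0)=0; Z[16]=0
i=17: i≥r, start 0; Z[17]=0
i=18: i≥r, start 0; Z[18]=0
i=19: i≥r, start 0; Z[19]=0
i=20: i≥r, start 0; Z[20]=0

[21, 0, 0, 0, 0, 0, 1, 0, 3, 0, 0, 0, 1, 0, 3, 0, 0, 0, 0, 0, 0]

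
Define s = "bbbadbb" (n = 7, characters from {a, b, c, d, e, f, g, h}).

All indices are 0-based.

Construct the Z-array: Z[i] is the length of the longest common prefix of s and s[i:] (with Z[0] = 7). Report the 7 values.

Z[0]=7
i=1: fresh scan; Z[1]=2 grow→box=[1,3)
i=2: min(r-i=1, Z[1]=2)=1; Z[2]=1
i=3: fresh scan; Z[3]=0
i=4: fresh scan; Z[4]=0
i=5: fresh scan; Z[5]=2 grow→box=[5,7)
i=6: min(r-i=1, Z[1]=2)=1; Z[6]=1

[7, 2, 1, 0, 0, 2, 1]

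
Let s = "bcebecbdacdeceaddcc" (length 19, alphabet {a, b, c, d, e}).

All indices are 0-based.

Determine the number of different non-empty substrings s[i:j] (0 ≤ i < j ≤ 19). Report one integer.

rank→(start, suffix):
  0 → (8, 'acdeceaddcc')
  1 → (14, 'addcc')
  2 → (0, 'bcebecbdacdeceaddcc')
  3 → (6, 'bdacdeceaddcc')
  4 → (3, 'becbdacdeceaddcc')
  5 → (18, 'c')
  6 → (5, 'cbdacdeceaddcc')
  7 → (17, 'cc')
  8 → (9, 'cdeceaddcc')
  9 → (12, 'ceaddcc')
  10 → (1, 'cebecbdacdeceaddcc')
  11 → (7, 'dacdeceaddcc')
  12 → (16, 'dcc')
  13 → (15, 'ddcc')
  14 → (10, 'deceaddcc')
  15 → (13, 'eaddcc')
  16 → (2, 'ebecbdacdeceaddcc')
  17 → (4, 'ecbdacdeceaddcc')
  18 → (11, 'eceaddcc')

SA = [8, 14, 0, 6, 3, 18, 5, 17, 9, 12, 1, 7, 16, 15, 10, 13, 2, 4, 11]
[i] adj suffixes → lcp
  [1] 8/14 → 1 ('a')
  [2] 14/0 → 0 ('')
  [3] 0/6 → 1 ('b')
  [4] 6/3 → 1 ('b')
  [5] 3/18 → 0 ('')
  [6] 18/5 → 1 ('c')
  [7] 5/17 → 1 ('c')
  [8] 17/9 → 1 ('c')
  [9] 9/12 → 1 ('c')
  [10] 12/1 → 2 ('ce')
  [11] 1/7 → 0 ('')
  [12] 7/16 → 1 ('d')
  [13] 16/15 → 1 ('d')
  [14] 15/10 → 1 ('d')
  [15] 10/13 → 0 ('')
  [16] 13/2 → 1 ('e')
  [17] 2/4 → 1 ('e')
  [18] 4/11 → 2 ('ec')

n(n+1)/2 = 19·20/2 = 190
Σ LCP = 0 + 1 + 0 + 1 + 1 + 0 + 1 + 1 + 1 + 1 + 2 + 0 + 1 + 1 + 1 + 0 + 1 + 1 + 2 = 16
distinct = 190 − 16 = 174

174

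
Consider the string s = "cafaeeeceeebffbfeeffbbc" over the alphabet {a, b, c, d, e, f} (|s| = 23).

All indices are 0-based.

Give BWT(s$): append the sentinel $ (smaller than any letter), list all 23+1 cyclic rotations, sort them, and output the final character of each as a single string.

rank  rotation                  last
    0  $cafaeeeceeebffbfeeffbbc  c
    1  aeeeceeebffbfeeffbbc$caf  f
    2  afaeeeceeebffbfeeffbbc$c  c
    3  bbc$cafaeeeceeebffbfeeff  f
    4  bc$cafaeeeceeebffbfeeffb  b
    5  bfeeffbbc$cafaeeeceeebff  f
    6  bffbfeeffbbc$cafaeeeceee  e
    7  c$cafaeeeceeebffbfeeffbb  b
    8  cafaeeeceeebffbfeeffbbc$  $
    9  ceeebffbfeeffbbc$cafaeee  e
   10  ebffbfeeffbbc$cafaeeecee  e
   11  eceeebffbfeeffbbc$cafaee  e
   12  eebffbfeeffbbc$cafaeeece  e
   13  eeceeebffbfeeffbbc$cafae  e
   14  eeebffbfeeffbbc$cafaeeec  c
   15  eeeceeebffbfeeffbbc$cafa  a
   16  eeffbbc$cafaeeeceeebffbf  f
   17  effbbc$cafaeeeceeebffbfe  e
   18  faeeeceeebffbfeeffbbc$ca  a
   19  fbbc$cafaeeeceeebffbfeef  f
   20  fbfeeffbbc$cafaeeeceeebf  f
   21  feeffbbc$cafaeeeceeebffb  b
   22  ffbbc$cafaeeeceeebffbfee  e
   23  ffbfeeffbbc$cafaeeeceeeb  b

cfcfbfeb$eeeeecafeaffbeb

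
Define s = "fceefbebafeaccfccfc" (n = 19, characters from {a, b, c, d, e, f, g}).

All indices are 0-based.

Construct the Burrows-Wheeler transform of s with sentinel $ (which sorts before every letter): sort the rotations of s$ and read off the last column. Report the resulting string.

cebefffafccfbceecc$a

rank  rotation              last
    0  $fceefbebafeaccfccfc  c
    1  accfccfc$fceefbebafe  e
    2  afeaccfccfc$fceefbeb  b
    3  bafeaccfccfc$fceefbe  e
    4  bebafeaccfccfc$fceef  f
    5  c$fceefbebafeaccfccf  f
    6  ccfc$fceefbebafeaccf  f
    7  ccfccfc$fceefbebafea  a
    8  ceefbebafeaccfccfc$f  f
    9  cfc$fceefbebafeaccfc  c
   10  cfccfc$fceefbebafeac  c
   11  eaccfccfc$fceefbebaf  f
   12  ebafeaccfccfc$fceefb  b
   13  eefbebafeaccfccfc$fc  c
   14  efbebafeaccfccfc$fce  e
   15  fbebafeaccfccfc$fcee  e
   16  fc$fceefbebafeaccfcc  c
   17  fccfc$fceefbebafeacc  c
   18  fceefbebafeaccfccfc$  $
   19  feaccfccfc$fceefbeba  a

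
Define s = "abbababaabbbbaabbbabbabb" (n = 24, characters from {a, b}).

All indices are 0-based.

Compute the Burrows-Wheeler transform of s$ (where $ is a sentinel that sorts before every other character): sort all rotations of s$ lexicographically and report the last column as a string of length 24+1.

bbbbbb$baabbaabbbabaabbaa

rank  rotation                   last
    0  $abbababaabbbbaabbbabbabb  b
    1  aabbbabbabb$abbababaabbbb  b
    2  aabbbbaabbbabbabb$abbabab  b
    3  abaabbbbaabbbabbabb$abbab  b
    4  ababaabbbbaabbbabbabb$abb  b
    5  abb$abbababaabbbbaabbbabb  b
    6  abbababaabbbbaabbbabbabb$  $
    7  abbabb$abbababaabbbbaabbb  b
    8  abbbabbabb$abbababaabbbba  a
    9  abbbbaabbbabbabb$abbababa  a
   10  b$abbababaabbbbaabbbabbab  b
   11  baabbbabbabb$abbababaabbb  b
   12  baabbbbaabbbabbabb$abbaba  a
   13  babaabbbbaabbbabbabb$abba  a
   14  bababaabbbbaabbbabbabb$ab  b
   15  babb$abbababaabbbbaabbbab  b
   16  babbabb$abbababaabbbbaabb  b
   17  bb$abbababaabbbbaabbbabba  a
   18  bbaabbbabbabb$abbababaabb  b
   19  bbababaabbbbaabbbabbabb$a  a
   20  bbabb$abbababaabbbbaabbba  a
   21  bbabbabb$abbababaabbbbaab  b
   22  bbbaabbbabbabb$abbababaab  b
   23  bbbabbabb$abbababaabbbbaa  a
   24  bbbbaabbbabbabb$abbababaa  a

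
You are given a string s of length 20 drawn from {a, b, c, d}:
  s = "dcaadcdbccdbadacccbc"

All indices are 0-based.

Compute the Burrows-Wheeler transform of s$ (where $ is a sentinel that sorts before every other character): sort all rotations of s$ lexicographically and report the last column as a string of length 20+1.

rank  rotation               last
    0  $dcaadcdbccdbadacccbc  c
    1  aadcdbccdbadacccbc$dc  c
    2  acccbc$dcaadcdbccdbad  d
    3  adacccbc$dcaadcdbccdb  b
    4  adcdbccdbadacccbc$dca  a
    5  badacccbc$dcaadcdbccd  d
    6  bc$dcaadcdbccdbadaccc  c
    7  bccdbadacccbc$dcaadcd  d
    8  c$dcaadcdbccdbadacccb  b
    9  caadcdbccdbadacccbc$d  d
   10  cbc$dcaadcdbccdbadacc  c
   11  ccbc$dcaadcdbccdbadac  c
   12  cccbc$dcaadcdbccdbada  a
   13  ccdbadacccbc$dcaadcdb  b
   14  cdbadacccbc$dcaadcdbc  c
   15  cdbccdbadacccbc$dcaad  d
   16  dacccbc$dcaadcdbccdba  a
   17  dbadacccbc$dcaadcdbcc  c
   18  dbccdbadacccbc$dcaadc  c
   19  dcaadcdbccdbadacccbc$  $
   20  dcdbccdbadacccbc$dcaa  a

ccdbadcdbdccabcdacc$a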